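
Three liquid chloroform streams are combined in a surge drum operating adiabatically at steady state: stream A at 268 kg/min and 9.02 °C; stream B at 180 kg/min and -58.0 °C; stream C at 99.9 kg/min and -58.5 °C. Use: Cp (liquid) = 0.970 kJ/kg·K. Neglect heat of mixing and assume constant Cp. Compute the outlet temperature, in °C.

T_out = -25.3 °C

Adiabatic, steady state ⇒ Σ ṁᵢCp,ᵢ(T_out − Tᵢ) = 0
T_out = Σ ṁᵢCp,ᵢTᵢ / Σ ṁᵢCp,ᵢ
      = -13451 / 531.46 = -25.309 °C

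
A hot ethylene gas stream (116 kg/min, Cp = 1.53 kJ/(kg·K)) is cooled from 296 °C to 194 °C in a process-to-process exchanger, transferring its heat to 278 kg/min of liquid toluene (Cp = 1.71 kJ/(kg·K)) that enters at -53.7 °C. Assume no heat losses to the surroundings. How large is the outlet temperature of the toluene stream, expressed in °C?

Heat released by hot stream: Q = 116 × 1.53 × (296 − 194) = 18103 kJ/min
Energy balance on cold side (adiabatic exchanger): Q = ṁ_c·Cp_c·(T_c,out − T_c,in)
T_c,out = -53.7 + 18103/(278 × 1.71) = -15.619 °C

T_c,out = -15.6 °C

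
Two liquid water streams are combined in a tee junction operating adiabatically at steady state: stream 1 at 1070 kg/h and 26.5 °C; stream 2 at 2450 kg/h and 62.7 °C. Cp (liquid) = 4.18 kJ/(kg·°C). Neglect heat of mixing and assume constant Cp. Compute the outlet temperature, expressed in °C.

Adiabatic, steady state ⇒ Σ ṁᵢCp,ᵢ(T_out − Tᵢ) = 0
T_out = Σ ṁᵢCp,ᵢTᵢ / Σ ṁᵢCp,ᵢ
      = 760630 / 14714 = 51.696 °C

T_out = 51.7 °C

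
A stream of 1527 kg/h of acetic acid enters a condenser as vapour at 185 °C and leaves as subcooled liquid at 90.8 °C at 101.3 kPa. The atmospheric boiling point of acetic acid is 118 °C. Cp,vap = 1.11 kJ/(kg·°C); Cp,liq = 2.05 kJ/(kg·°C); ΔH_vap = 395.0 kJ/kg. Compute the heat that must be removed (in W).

Q_c = 223000 W

vapour 185→118 °C: -74.37 kJ/kg
condensation at 118 °C: -395 kJ/kg
liquid 118→90.8 °C: -55.76 kJ/kg
Δh = -74.37 + -395 + -55.76 = -525.13 kJ/kg
Q = ṁ·Δh = 1527 kg/h × -525.13 kJ/kg = -801870 kJ/h
|Q| = 222.74 kW = 222740 W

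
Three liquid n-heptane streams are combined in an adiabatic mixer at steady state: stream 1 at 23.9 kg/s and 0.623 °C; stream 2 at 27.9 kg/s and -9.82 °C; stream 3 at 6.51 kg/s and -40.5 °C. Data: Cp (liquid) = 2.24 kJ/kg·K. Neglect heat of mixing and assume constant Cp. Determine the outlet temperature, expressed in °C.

T_out = -8.96 °C

No heat crosses the boundary, so H_out = H_in.
T_out = Σ ṁᵢCp,ᵢTᵢ / Σ ṁᵢCp,ᵢ
      = -1170.9 / 130.61 = -8.9649 °C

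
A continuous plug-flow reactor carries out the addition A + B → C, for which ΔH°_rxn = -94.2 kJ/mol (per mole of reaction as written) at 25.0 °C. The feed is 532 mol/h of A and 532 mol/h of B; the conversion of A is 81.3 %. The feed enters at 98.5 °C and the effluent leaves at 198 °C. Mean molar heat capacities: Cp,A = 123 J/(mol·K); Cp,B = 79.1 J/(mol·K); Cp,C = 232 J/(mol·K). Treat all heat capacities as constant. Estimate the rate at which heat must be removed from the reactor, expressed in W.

Extent of reaction ξ = 0.813 × 532 = 432.52 mol/h
Reaction term: ξ·ΔH°_rxn = 432.52 × -94.2 = -40743 kJ/h
Sensible, feed 98.5→25 °C: -7902.5 kJ/h
Outlet flows (mol/h): A 99.484, B 99.484, C 432.52
Sensible, products 25→198 °C: 20838 kJ/h
Q = ΔH = -27808 kJ/h = -7.7244 kW
Heat removed = 7724.4 W

Q_out = 7720 W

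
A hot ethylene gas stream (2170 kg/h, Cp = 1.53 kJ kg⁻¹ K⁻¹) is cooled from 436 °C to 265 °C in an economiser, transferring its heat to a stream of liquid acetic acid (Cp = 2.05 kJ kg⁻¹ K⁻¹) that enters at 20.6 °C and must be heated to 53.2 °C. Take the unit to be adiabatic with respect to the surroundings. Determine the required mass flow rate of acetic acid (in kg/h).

Heat released by hot stream: Q = 2170 × 1.53 × (436 − 265) = 567740 kJ/h
Energy balance on cold side (adiabatic exchanger): Q = ṁ_c·Cp_c·(T_c,out − T_c,in)
ṁ_c = 567740 / [2.05 × (53.2 − 20.6)] = 8495.2 kg/h

ṁ_c = 8500 kg/h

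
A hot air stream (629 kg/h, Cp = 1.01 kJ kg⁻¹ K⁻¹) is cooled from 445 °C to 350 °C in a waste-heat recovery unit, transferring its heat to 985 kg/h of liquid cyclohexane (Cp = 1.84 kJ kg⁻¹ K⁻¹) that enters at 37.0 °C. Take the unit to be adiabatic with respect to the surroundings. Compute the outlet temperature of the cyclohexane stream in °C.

Heat released by hot stream: Q = 629 × 1.01 × (445 − 350) = 60353 kJ/h
Energy balance on cold side (adiabatic exchanger): Q = ṁ_c·Cp_c·(T_c,out − T_c,in)
T_c,out = 37.0 + 60353/(985 × 1.84) = 70.3 °C

T_c,out = 70.3 °C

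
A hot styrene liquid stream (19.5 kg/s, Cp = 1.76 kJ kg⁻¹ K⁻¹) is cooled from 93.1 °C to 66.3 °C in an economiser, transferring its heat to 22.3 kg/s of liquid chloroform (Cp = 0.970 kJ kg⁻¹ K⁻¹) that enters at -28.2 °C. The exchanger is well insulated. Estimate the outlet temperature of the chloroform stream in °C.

T_c,out = 14.3 °C

Heat released by hot stream: Q = 19.5 × 1.76 × (93.1 − 66.3) = 919.78 kJ/s
Energy balance on cold side (adiabatic exchanger): Q = ṁ_c·Cp_c·(T_c,out − T_c,in)
T_c,out = -28.2 + 919.78/(22.3 × 0.970) = 14.321 °C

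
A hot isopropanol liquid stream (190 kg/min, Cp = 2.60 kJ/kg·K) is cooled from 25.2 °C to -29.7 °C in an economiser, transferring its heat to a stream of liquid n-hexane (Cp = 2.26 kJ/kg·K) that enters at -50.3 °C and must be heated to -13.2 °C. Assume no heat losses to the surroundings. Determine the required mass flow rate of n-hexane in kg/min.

Heat released by hot stream: Q = 190 × 2.60 × (25.2 − -29.7) = 27121 kJ/min
Energy balance on cold side (adiabatic exchanger): Q = ṁ_c·Cp_c·(T_c,out − T_c,in)
ṁ_c = 27121 / [2.26 × (-13.2 − -50.3)] = 323.46 kg/min

ṁ_c = 323 kg/min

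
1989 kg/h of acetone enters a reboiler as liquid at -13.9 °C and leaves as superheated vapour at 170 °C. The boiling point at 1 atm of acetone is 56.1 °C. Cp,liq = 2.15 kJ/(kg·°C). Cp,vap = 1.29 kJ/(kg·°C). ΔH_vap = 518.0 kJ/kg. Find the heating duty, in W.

liquid -13.9→56.1 °C: 150.5 kJ/kg
vaporisation at 56.1 °C: 518 kJ/kg
vapour 56.1→170 °C: 146.93 kJ/kg
Δh = 150.5 + 518 + 146.93 = 815.43 kJ/kg
Q = ṁ·Δh = 1989 kg/h × 815.43 kJ/kg = 1.6219e+06 kJ/h
|Q| = 450.53 kW = 450530 W

Q = 451000 W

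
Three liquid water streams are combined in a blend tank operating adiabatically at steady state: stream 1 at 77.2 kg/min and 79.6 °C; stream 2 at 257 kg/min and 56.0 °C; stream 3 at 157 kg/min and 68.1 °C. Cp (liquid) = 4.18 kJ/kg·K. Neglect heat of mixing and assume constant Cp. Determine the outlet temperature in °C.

T_out = 63.6 °C

Energy balance with Q = 0: Σ ṁᵢCp,ᵢ(T_out − Tᵢ) = 0
T_out = Σ ṁᵢCp,ᵢTᵢ / Σ ṁᵢCp,ᵢ
      = 130540 / 2053.2 = 63.577 °C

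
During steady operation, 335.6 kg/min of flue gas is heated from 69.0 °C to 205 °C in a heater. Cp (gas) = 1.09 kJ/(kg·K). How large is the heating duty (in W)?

Q = 829000 W

Q = ṁ·Cp·ΔT = 335.6 × 1.09 × (205 − 69.0) = 49749 kJ/min
Converting: 49749 / 60 s = 829.16 kW
Heating duty = 829160 W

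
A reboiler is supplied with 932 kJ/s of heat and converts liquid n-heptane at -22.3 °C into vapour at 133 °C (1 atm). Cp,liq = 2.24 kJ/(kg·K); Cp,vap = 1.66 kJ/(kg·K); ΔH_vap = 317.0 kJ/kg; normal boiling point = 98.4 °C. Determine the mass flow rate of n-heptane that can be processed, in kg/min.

Δh = 2.24×(98.4−-22.3) + 317.0 + 1.66×(133−98.4) = 644.8 kJ/kg
Q = 932 kJ/s = 932 kJ/s = 55920 kJ/min
ṁ = Q/Δh = 55920 / 644.8 = 86.724 kg/min

ṁ = 86.7 kg/min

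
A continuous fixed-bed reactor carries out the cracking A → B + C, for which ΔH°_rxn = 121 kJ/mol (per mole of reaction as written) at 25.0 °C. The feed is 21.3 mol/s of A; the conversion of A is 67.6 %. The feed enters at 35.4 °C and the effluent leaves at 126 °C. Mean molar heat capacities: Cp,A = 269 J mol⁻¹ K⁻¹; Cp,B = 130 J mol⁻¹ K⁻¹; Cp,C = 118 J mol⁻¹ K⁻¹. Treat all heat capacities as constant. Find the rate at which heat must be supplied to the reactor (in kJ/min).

Extent of reaction ξ = 0.676 × 21.3 = 14.399 mol/s
Reaction term: ξ·ΔH°_rxn = 14.399 × 121 = 1742.3 kJ/s
Sensible, feed 35.4→25 °C: -59.589 kJ/s
Outlet flows (mol/s): A 6.9012, B 14.399, C 14.399
Sensible, products 25→126 °C: 548.16 kJ/s
Q = ΔH = 2230.8 kJ/s = 2230.8 kW
Heat supplied = 133850 kJ/min

Q_in = 134000 kJ/min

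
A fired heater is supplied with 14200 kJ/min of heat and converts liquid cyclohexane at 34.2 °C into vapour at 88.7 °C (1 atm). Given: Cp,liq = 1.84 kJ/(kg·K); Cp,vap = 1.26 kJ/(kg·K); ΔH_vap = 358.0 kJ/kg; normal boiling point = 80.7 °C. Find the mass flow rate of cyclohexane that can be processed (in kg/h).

ṁ = 1880 kg/h

Δh = 1.84×(80.7−34.2) + 358.0 + 1.26×(88.7−80.7) = 453.64 kJ/kg
Q = 14200 kJ/min = 236.67 kJ/s = 852000 kJ/h
ṁ = Q/Δh = 852000 / 453.64 = 1878.1 kg/h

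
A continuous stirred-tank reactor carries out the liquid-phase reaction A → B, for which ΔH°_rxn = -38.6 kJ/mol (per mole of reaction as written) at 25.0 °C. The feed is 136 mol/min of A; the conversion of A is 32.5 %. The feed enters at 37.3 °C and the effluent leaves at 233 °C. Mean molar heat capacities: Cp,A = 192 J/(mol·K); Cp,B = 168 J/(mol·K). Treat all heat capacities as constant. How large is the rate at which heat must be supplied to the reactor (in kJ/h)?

Q_in = 191000 kJ/h

Extent of reaction ξ = 0.325 × 136 = 44.2 mol/min
Reaction term: ξ·ΔH°_rxn = 44.2 × -38.6 = -1706.1 kJ/min
Sensible, feed 37.3→25 °C: -321.18 kJ/min
Outlet flows (mol/min): A 91.8, B 44.2
Sensible, products 25→233 °C: 5210.6 kJ/min
Q = ΔH = 3183.4 kJ/min = 53.056 kW
Heat supplied = 191000 kJ/h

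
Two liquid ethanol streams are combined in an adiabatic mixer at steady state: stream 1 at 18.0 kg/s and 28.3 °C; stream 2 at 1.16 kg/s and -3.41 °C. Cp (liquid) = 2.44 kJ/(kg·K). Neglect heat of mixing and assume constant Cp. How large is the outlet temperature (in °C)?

T_out = 26.4 °C

No heat crosses the boundary, so H_out = H_in.
T_out = Σ ṁᵢCp,ᵢTᵢ / Σ ṁᵢCp,ᵢ
      = 1233.3 / 46.75 = 26.38 °C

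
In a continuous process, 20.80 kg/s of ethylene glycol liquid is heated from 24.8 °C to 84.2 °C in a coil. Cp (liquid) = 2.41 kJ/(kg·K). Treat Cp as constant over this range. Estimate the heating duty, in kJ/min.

Q = 179000 kJ/min

Q = ṁ·Cp·ΔT = 20.80 × 2.41 × (84.2 − 24.8) = 2977.6 kJ/s
Heating duty = 178660 kJ/min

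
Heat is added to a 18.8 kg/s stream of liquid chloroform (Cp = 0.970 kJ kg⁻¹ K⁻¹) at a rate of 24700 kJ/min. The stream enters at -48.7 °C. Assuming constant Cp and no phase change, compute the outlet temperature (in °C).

T_out = -26.1 °C

Q = 24700 kJ/min = 411.67 kJ/s
ΔT = Q/(ṁ·Cp) = 411.67/(18.8×0.970) = 22.574 K
T_out = -48.7 + 22.574 = -26.126 °C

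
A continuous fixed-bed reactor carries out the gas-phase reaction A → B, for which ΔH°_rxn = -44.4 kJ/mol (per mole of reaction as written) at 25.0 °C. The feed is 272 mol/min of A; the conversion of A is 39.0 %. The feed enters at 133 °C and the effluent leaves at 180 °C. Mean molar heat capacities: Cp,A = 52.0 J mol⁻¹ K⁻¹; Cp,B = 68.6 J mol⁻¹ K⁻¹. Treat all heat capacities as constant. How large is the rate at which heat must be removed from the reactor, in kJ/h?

Extent of reaction ξ = 0.390 × 272 = 106.08 mol/min
Reaction term: ξ·ΔH°_rxn = 106.08 × -44.4 = -4710 kJ/min
Sensible, feed 133→25 °C: -1527.6 kJ/min
Outlet flows (mol/min): A 165.92, B 106.08
Sensible, products 25→180 °C: 2465.3 kJ/min
Q = ΔH = -3772.2 kJ/min = -62.871 kW
Heat removed = 226330 kJ/h

Q_out = 226000 kJ/h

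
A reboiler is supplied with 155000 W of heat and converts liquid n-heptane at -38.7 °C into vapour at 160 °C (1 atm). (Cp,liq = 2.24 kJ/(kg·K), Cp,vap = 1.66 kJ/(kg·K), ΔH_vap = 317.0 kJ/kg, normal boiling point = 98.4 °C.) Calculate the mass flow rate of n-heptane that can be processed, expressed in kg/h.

ṁ = 768 kg/h

Δh = 2.24×(98.4−-38.7) + 317.0 + 1.66×(160−98.4) = 726.36 kJ/kg
Q = 155000 W = 155 kJ/s = 558000 kJ/h
ṁ = Q/Δh = 558000 / 726.36 = 768.21 kg/h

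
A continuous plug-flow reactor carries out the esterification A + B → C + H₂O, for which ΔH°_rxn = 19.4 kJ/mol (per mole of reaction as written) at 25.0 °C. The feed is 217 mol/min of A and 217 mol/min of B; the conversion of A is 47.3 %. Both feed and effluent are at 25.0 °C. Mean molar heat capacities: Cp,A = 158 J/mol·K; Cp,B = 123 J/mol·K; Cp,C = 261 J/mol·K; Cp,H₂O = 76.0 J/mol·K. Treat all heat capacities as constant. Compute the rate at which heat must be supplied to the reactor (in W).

Q_in = 33200 W

Extent of reaction ξ = 0.473 × 217 = 102.64 mol/min
Reaction term: ξ·ΔH°_rxn = 102.64 × 19.4 = 1991.2 kJ/min
Q = ΔH = 1991.2 kJ/min = 33.187 kW
Heat supplied = 33187 W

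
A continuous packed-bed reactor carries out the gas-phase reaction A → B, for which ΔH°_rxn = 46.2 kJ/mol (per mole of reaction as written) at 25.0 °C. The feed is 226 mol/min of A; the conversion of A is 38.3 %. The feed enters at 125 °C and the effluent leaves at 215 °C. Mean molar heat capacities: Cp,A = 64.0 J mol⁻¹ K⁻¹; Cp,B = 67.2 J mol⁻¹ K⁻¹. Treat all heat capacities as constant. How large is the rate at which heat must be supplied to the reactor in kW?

Q_in = 89.2 kW

Extent of reaction ξ = 0.383 × 226 = 86.558 mol/min
Reaction term: ξ·ΔH°_rxn = 86.558 × 46.2 = 3999 kJ/min
Sensible, feed 125→25 °C: -1446.4 kJ/min
Outlet flows (mol/min): A 139.44, B 86.558
Sensible, products 25→215 °C: 2800.8 kJ/min
Q = ΔH = 5353.4 kJ/min = 89.223 kW
Heat supplied = 89.223 kW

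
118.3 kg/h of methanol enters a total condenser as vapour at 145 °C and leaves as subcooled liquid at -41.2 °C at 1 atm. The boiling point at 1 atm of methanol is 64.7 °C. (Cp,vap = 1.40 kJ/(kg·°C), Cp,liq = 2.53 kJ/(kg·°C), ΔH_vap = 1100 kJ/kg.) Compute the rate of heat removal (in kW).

vapour 145→64.7 °C: -112.42 kJ/kg
condensation at 64.7 °C: -1100 kJ/kg
liquid 64.7→-41.2 °C: -267.93 kJ/kg
Δh = -112.42 + -1100 + -267.93 = -1480.3 kJ/kg
Q = ṁ·Δh = 118.3 kg/h × -1480.3 kJ/kg = -175130 kJ/h
|Q| = 48.646 kW

Q_c = 48.6 kW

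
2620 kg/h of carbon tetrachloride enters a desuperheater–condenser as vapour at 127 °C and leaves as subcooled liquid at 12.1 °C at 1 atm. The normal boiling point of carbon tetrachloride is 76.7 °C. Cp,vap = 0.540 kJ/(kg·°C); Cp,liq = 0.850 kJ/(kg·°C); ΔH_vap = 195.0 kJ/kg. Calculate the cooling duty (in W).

vapour 127→76.7 °C: -27.162 kJ/kg
condensation at 76.7 °C: -195 kJ/kg
liquid 76.7→12.1 °C: -54.91 kJ/kg
Δh = -27.162 + -195 + -54.91 = -277.07 kJ/kg
Q = ṁ·Δh = 2620 kg/h × -277.07 kJ/kg = -725930 kJ/h
|Q| = 201.65 kW = 201650 W

Q_c = 202000 W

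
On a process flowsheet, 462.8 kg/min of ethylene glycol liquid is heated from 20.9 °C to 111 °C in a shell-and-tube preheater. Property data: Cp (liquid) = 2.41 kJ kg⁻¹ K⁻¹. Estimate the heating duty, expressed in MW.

Q = 1.67 MW

Q = ṁ·Cp·ΔT = 462.8 × 2.41 × (111 − 20.9) = 100490 kJ/min
Converting: 100490 / 60 s = 1674.9 kW
Heating duty = 1.6749 MW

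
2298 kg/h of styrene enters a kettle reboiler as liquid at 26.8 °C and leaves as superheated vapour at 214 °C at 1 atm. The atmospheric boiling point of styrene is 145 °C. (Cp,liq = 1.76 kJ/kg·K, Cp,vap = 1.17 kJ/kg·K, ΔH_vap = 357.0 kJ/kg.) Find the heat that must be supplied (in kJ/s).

Q = 412 kJ/s

liquid 26.8→145 °C: 208.03 kJ/kg
vaporisation at 145 °C: 357 kJ/kg
vapour 145→214 °C: 80.73 kJ/kg
Δh = 208.03 + 357 + 80.73 = 645.76 kJ/kg
Q = ṁ·Δh = 2298 kg/h × 645.76 kJ/kg = 1.484e+06 kJ/h
|Q| = 412.21 kW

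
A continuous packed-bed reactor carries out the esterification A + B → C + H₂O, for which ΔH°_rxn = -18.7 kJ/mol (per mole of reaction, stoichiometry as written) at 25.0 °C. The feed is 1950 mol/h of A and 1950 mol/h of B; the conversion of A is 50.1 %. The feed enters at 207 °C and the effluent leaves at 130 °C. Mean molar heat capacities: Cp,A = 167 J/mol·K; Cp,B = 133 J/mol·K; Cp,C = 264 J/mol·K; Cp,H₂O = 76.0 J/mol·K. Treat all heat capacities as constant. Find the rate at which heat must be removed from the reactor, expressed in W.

Extent of reaction ξ = 0.501 × 1950 = 976.95 mol/h
Reaction term: ξ·ΔH°_rxn = 976.95 × -18.7 = -18269 kJ/h
Sensible, feed 207→25 °C: -106470 kJ/h
Outlet flows (mol/h): A 973.05, B 973.05, C 976.95, H₂O 976.95
Sensible, products 25→130 °C: 65528 kJ/h
Q = ΔH = -59211 kJ/h = -16.447 kW
Heat removed = 16447 W

Q_out = 16400 W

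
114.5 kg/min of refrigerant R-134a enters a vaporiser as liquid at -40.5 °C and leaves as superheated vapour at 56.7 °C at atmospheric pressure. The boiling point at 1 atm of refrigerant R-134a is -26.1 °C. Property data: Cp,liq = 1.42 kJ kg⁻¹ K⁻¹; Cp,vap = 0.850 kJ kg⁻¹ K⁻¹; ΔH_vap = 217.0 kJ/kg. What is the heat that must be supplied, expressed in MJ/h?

Q = 2110 MJ/h

liquid -40.5→-26.1 °C: 20.448 kJ/kg
vaporisation at -26.1 °C: 217 kJ/kg
vapour -26.1→56.7 °C: 70.38 kJ/kg
Δh = 20.448 + 217 + 70.38 = 307.83 kJ/kg
Q = ṁ·Δh = 114.5 kg/min × 307.83 kJ/kg = 35246 kJ/min
|Q| = 587.44 kW = 2114.8 MJ/h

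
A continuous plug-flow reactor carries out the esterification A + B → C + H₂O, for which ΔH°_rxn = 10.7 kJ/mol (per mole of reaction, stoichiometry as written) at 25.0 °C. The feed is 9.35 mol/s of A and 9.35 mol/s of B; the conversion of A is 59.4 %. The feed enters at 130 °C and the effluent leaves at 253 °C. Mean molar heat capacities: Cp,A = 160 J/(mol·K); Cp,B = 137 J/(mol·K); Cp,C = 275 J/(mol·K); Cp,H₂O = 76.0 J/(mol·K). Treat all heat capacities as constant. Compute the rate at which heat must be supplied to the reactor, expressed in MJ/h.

Extent of reaction ξ = 0.594 × 9.35 = 5.5539 mol/s
Reaction term: ξ·ΔH°_rxn = 5.5539 × 10.7 = 59.427 kJ/s
Sensible, feed 130→25 °C: -291.58 kJ/s
Outlet flows (mol/s): A 3.7961, B 3.7961, C 5.5539, H₂O 5.5539
Sensible, products 25→253 °C: 701.52 kJ/s
Q = ΔH = 469.37 kJ/s = 469.37 kW
Heat supplied = 1689.7 MJ/h

Q_in = 1690 MJ/h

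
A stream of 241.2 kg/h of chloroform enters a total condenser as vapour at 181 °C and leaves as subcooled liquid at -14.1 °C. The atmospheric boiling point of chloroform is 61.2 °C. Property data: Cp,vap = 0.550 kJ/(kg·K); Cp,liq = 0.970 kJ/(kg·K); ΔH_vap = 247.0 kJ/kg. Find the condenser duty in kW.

vapour 181→61.2 °C: -65.89 kJ/kg
condensation at 61.2 °C: -247 kJ/kg
liquid 61.2→-14.1 °C: -73.041 kJ/kg
Δh = -65.89 + -247 + -73.041 = -385.93 kJ/kg
Q = ṁ·Δh = 241.2 kg/h × -385.93 kJ/kg = -93087 kJ/h
|Q| = 25.857 kW

Q_c = 25.9 kW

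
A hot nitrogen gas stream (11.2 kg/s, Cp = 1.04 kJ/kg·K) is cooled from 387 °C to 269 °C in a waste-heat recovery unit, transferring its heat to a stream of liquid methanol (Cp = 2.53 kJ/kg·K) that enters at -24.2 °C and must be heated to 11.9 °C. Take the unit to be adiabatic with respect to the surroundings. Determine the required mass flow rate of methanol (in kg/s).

Heat released by hot stream: Q = 11.2 × 1.04 × (387 − 269) = 1374.5 kJ/s
Energy balance on cold side (adiabatic exchanger): Q = ṁ_c·Cp_c·(T_c,out − T_c,in)
ṁ_c = 1374.5 / [2.53 × (11.9 − -24.2)] = 15.049 kg/s

ṁ_c = 15.0 kg/s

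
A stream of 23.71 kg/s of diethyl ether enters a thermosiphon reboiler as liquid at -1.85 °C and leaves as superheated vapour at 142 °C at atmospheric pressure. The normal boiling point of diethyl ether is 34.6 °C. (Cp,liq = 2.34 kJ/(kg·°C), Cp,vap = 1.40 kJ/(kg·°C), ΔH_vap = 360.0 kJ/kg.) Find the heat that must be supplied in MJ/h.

liquid -1.85→34.6 °C: 85.293 kJ/kg
vaporisation at 34.6 °C: 360 kJ/kg
vapour 34.6→142 °C: 150.36 kJ/kg
Δh = 85.293 + 360 + 150.36 = 595.65 kJ/kg
Q = ṁ·Δh = 23.71 kg/s × 595.65 kJ/kg = 14123 kJ/s
|Q| = 14123 kW = 50843 MJ/h

Q = 50800 MJ/h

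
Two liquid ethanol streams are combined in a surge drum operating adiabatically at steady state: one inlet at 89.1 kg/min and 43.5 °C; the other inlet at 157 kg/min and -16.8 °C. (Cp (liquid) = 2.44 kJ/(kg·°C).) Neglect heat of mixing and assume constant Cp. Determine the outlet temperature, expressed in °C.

Energy balance with Q = 0: Σ ṁᵢCp,ᵢ(T_out − Tᵢ) = 0
Σ ṁᵢCp,ᵢTᵢ = 89.1×2.44×43.5 + 157×2.44×-16.8 = 3021.3
Σ ṁᵢCp,ᵢ = 89.1×2.44 + 157×2.44 = 600.48
T_out = 3021.3 / 600.48 = 5.0315 °C

T_out = 5.03 °C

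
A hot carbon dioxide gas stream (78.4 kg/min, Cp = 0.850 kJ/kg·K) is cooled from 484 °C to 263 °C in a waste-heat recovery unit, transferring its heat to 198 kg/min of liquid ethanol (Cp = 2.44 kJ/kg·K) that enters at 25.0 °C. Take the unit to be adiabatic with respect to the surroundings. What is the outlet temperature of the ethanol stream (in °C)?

T_c,out = 55.5 °C

Heat released by hot stream: Q = 78.4 × 0.850 × (484 − 263) = 14727 kJ/min
Energy balance on cold side (adiabatic exchanger): Q = ṁ_c·Cp_c·(T_c,out − T_c,in)
T_c,out = 25.0 + 14727/(198 × 2.44) = 55.484 °C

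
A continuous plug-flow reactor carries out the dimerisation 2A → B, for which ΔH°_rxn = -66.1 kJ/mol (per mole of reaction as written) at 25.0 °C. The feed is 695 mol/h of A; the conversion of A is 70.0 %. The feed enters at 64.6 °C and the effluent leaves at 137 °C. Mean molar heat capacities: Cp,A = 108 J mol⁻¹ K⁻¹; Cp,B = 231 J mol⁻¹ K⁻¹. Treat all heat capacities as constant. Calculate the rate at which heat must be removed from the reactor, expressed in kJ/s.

Q_out = 2.84 kJ/s

Extent of reaction ξ = 0.700 × 695 / 2 = 243.25 mol/h
Reaction term: ξ·ΔH°_rxn = 243.25 × -66.1 = -16079 kJ/h
Sensible, feed 64.6→25 °C: -2972.4 kJ/h
Outlet flows (mol/h): A 208.5, B 243.25
Sensible, products 25→137 °C: 8815.4 kJ/h
Q = ΔH = -10236 kJ/h = -2.8433 kW
Heat removed = 2.8433 kJ/s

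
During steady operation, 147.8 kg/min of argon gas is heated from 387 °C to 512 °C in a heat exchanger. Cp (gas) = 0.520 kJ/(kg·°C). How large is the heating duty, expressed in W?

Q = ṁ·Cp·ΔT = 147.8 × 0.520 × (512 − 387) = 9607 kJ/min
Converting: 9607 / 60 s = 160.12 kW
Heating duty = 160120 W

Q = 160000 W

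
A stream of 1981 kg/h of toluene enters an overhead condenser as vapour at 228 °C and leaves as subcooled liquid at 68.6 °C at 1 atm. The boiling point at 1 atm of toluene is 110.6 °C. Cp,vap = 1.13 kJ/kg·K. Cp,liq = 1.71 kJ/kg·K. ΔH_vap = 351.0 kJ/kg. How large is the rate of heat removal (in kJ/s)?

vapour 228→110.6 °C: -132.66 kJ/kg
condensation at 110.6 °C: -351 kJ/kg
liquid 110.6→68.6 °C: -71.82 kJ/kg
Δh = -132.66 + -351 + -71.82 = -555.48 kJ/kg
Q = ṁ·Δh = 1981 kg/h × -555.48 kJ/kg = -1.1004e+06 kJ/h
|Q| = 305.67 kW

Q_c = 306 kJ/s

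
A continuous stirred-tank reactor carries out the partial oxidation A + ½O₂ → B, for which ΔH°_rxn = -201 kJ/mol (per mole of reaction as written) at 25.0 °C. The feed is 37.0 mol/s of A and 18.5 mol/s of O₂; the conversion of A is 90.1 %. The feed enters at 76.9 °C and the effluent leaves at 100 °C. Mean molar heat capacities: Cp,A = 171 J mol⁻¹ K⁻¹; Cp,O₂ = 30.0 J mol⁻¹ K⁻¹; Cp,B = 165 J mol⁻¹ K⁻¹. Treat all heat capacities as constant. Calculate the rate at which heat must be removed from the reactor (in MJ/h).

Extent of reaction ξ = 0.901 × 37.0 = 33.337 mol/s
Reaction term: ξ·ΔH°_rxn = 33.337 × -201 = -6700.7 kJ/s
Sensible, feed 76.9→25 °C: -357.18 kJ/s
Outlet flows (mol/s): A 3.663, O₂ 1.8315, B 33.337
Sensible, products 25→100 °C: 463.64 kJ/s
Q = ΔH = -6594.3 kJ/s = -6594.3 kW
Heat removed = 23739 MJ/h

Q_out = 23700 MJ/h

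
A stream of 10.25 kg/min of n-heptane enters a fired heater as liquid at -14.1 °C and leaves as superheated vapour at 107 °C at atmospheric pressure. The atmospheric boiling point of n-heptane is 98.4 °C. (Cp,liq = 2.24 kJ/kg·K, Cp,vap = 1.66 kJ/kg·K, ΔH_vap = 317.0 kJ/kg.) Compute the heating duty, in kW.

Q = 99.6 kW

liquid -14.1→98.4 °C: 252 kJ/kg
vaporisation at 98.4 °C: 317 kJ/kg
vapour 98.4→107 °C: 14.276 kJ/kg
Δh = 252 + 317 + 14.276 = 583.28 kJ/kg
Q = ṁ·Δh = 10.25 kg/min × 583.28 kJ/kg = 5978.6 kJ/min
|Q| = 99.643 kW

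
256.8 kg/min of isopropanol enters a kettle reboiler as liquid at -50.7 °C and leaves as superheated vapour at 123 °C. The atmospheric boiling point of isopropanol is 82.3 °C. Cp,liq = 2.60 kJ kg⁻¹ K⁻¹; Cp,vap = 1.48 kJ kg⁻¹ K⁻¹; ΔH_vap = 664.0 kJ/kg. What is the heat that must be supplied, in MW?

Q = 4.58 MW

liquid -50.7→82.3 °C: 345.8 kJ/kg
vaporisation at 82.3 °C: 664 kJ/kg
vapour 82.3→123 °C: 60.236 kJ/kg
Δh = 345.8 + 664 + 60.236 = 1070 kJ/kg
Q = ṁ·Δh = 256.8 kg/min × 1070 kJ/kg = 274790 kJ/min
|Q| = 4579.8 kW = 4.5798 MW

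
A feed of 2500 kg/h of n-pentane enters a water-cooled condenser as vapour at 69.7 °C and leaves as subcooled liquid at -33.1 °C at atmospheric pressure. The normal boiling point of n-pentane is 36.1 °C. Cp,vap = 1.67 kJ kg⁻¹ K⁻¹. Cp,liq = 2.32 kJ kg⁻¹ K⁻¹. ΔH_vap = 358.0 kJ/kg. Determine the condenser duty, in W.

vapour 69.7→36.1 °C: -56.112 kJ/kg
condensation at 36.1 °C: -358 kJ/kg
liquid 36.1→-33.1 °C: -160.54 kJ/kg
Δh = -56.112 + -358 + -160.54 = -574.66 kJ/kg
Q = ṁ·Δh = 2500 kg/h × -574.66 kJ/kg = -1.4366e+06 kJ/h
|Q| = 399.07 kW = 399070 W

Q_c = 399000 W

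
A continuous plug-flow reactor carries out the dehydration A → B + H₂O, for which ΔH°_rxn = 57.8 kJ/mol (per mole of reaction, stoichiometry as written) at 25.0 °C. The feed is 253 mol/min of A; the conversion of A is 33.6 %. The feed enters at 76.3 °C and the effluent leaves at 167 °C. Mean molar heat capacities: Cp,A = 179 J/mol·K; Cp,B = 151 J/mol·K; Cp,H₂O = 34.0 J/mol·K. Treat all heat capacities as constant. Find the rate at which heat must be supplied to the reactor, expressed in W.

Extent of reaction ξ = 0.336 × 253 = 85.008 mol/min
Reaction term: ξ·ΔH°_rxn = 85.008 × 57.8 = 4913.5 kJ/min
Sensible, feed 76.3→25 °C: -2323.2 kJ/min
Outlet flows (mol/min): A 167.99, B 85.008, H₂O 85.008
Sensible, products 25→167 °C: 6503.2 kJ/min
Q = ΔH = 9093.4 kJ/min = 151.56 kW
Heat supplied = 151560 W

Q_in = 152000 W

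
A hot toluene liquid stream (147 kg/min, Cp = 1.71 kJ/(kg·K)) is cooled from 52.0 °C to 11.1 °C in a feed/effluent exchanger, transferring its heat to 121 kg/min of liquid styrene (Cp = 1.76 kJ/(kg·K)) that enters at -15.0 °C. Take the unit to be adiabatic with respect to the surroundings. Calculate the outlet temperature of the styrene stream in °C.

T_c,out = 33.3 °C

Heat released by hot stream: Q = 147 × 1.71 × (52.0 − 11.1) = 10281 kJ/min
Energy balance on cold side (adiabatic exchanger): Q = ṁ_c·Cp_c·(T_c,out − T_c,in)
T_c,out = -15.0 + 10281/(121 × 1.76) = 33.277 °C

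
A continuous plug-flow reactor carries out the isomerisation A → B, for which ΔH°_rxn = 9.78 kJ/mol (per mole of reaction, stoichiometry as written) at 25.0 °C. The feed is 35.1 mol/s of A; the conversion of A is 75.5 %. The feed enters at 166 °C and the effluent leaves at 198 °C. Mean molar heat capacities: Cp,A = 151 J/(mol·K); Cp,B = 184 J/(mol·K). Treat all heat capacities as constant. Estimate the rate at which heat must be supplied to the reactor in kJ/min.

Extent of reaction ξ = 0.755 × 35.1 = 26.501 mol/s
Reaction term: ξ·ΔH°_rxn = 26.501 × 9.78 = 259.17 kJ/s
Sensible, feed 166→25 °C: -747.31 kJ/s
Outlet flows (mol/s): A 8.5995, B 26.501
Sensible, products 25→198 °C: 1068.2 kJ/s
Q = ΔH = 580.07 kJ/s = 580.07 kW
Heat supplied = 34804 kJ/min

Q_in = 34800 kJ/min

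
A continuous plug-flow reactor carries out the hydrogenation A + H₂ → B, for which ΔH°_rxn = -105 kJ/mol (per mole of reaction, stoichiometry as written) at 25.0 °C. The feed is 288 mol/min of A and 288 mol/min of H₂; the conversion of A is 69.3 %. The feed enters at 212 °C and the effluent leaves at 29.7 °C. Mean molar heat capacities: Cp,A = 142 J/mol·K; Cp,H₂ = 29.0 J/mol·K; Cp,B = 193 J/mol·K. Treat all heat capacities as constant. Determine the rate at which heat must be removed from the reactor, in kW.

Extent of reaction ξ = 0.693 × 288 = 199.58 mol/min
Reaction term: ξ·ΔH°_rxn = 199.58 × -105 = -20956 kJ/min
Sensible, feed 212→25 °C: -9209.4 kJ/min
Outlet flows (mol/min): A 88.416, H₂ 88.416, B 199.58
Sensible, products 25→29.7 °C: 252.1 kJ/min
Q = ΔH = -29914 kJ/min = -498.56 kW
Heat removed = 498.56 kW

Q_out = 499 kW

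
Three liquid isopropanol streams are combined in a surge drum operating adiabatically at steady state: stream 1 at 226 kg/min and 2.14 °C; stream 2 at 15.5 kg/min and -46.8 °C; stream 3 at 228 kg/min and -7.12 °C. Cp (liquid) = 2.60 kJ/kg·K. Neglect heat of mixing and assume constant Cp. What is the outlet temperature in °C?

T_out = -3.97 °C

Energy balance with Q = 0: Σ ṁᵢCp,ᵢ(T_out − Tᵢ) = 0
T_out = Σ ṁᵢCp,ᵢTᵢ / Σ ṁᵢCp,ᵢ
      = -4849.3 / 1220.7 = -3.9726 °C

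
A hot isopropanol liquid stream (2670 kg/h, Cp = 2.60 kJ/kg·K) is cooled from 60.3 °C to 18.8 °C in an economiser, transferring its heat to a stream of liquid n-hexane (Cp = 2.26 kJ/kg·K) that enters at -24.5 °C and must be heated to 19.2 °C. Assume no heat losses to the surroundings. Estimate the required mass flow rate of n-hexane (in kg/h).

Heat released by hot stream: Q = 2670 × 2.60 × (60.3 − 18.8) = 288090 kJ/h
Energy balance on cold side (adiabatic exchanger): Q = ṁ_c·Cp_c·(T_c,out − T_c,in)
ṁ_c = 288090 / [2.26 × (19.2 − -24.5)] = 2917 kg/h

ṁ_c = 2920 kg/h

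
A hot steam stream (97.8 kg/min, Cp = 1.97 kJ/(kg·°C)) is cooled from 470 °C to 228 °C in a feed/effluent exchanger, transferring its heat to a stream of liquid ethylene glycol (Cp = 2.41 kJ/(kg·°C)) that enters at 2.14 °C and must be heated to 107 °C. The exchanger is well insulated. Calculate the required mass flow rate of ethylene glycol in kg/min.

Heat released by hot stream: Q = 97.8 × 1.97 × (470 − 228) = 46625 kJ/min
Energy balance on cold side (adiabatic exchanger): Q = ṁ_c·Cp_c·(T_c,out − T_c,in)
ṁ_c = 46625 / [2.41 × (107 − 2.14)] = 184.5 kg/min

ṁ_c = 184 kg/min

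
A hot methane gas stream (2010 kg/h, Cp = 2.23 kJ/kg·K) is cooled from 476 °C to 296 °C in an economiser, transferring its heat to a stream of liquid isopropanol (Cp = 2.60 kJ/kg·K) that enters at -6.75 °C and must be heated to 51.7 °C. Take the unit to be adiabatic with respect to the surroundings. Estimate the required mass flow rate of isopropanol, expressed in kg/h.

ṁ_c = 5310 kg/h

Heat released by hot stream: Q = 2010 × 2.23 × (476 − 296) = 806810 kJ/h
Energy balance on cold side (adiabatic exchanger): Q = ṁ_c·Cp_c·(T_c,out − T_c,in)
ṁ_c = 806810 / [2.60 × (51.7 − -6.75)] = 5309 kg/h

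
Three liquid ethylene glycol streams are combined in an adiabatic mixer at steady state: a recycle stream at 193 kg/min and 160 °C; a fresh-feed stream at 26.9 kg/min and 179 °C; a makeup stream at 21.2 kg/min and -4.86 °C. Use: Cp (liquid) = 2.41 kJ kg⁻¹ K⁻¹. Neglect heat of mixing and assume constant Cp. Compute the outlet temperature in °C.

Energy balance with Q = 0: Σ ṁᵢCp,ᵢ(T_out − Tᵢ) = 0
Σ ṁᵢCp,ᵢTᵢ = 193×2.41×160 + 26.9×2.41×179 + 21.2×2.41×-4.86 = 85777
Σ ṁᵢCp,ᵢ = 193×2.41 + 26.9×2.41 + 21.2×2.41 = 581.05
T_out = 85777 / 581.05 = 147.62 °C

T_out = 148 °C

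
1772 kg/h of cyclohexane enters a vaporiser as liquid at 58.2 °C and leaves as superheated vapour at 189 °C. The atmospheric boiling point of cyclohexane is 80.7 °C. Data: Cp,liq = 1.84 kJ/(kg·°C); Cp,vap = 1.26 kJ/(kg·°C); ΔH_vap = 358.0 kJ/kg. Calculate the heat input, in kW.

Q = 264 kW

liquid 58.2→80.7 °C: 41.4 kJ/kg
vaporisation at 80.7 °C: 358 kJ/kg
vapour 80.7→189 °C: 136.46 kJ/kg
Δh = 41.4 + 358 + 136.46 = 535.86 kJ/kg
Q = ṁ·Δh = 1772 kg/h × 535.86 kJ/kg = 949540 kJ/h
|Q| = 263.76 kW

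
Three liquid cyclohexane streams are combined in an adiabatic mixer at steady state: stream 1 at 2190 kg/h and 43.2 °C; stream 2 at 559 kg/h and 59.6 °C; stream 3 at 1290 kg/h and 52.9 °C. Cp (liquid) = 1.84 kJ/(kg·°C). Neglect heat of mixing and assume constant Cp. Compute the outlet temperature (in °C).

T_out = 48.6 °C

Energy balance with Q = 0: Σ ṁᵢCp,ᵢ(T_out − Tᵢ) = 0
T_out = Σ ṁᵢCp,ᵢTᵢ / Σ ṁᵢCp,ᵢ
      = 360940 / 7431.8 = 48.568 °C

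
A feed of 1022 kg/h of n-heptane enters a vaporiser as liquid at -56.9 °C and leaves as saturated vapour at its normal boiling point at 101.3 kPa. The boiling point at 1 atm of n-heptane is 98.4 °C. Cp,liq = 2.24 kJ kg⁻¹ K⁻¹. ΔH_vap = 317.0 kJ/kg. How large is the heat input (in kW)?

Q = 189 kW

liquid -56.9→98.4 °C: 347.87 kJ/kg
vaporisation at 98.4 °C: 317 kJ/kg
Δh = 347.87 + 317 = 664.87 kJ/kg
Q = ṁ·Δh = 1022 kg/h × 664.87 kJ/kg = 679500 kJ/h
|Q| = 188.75 kW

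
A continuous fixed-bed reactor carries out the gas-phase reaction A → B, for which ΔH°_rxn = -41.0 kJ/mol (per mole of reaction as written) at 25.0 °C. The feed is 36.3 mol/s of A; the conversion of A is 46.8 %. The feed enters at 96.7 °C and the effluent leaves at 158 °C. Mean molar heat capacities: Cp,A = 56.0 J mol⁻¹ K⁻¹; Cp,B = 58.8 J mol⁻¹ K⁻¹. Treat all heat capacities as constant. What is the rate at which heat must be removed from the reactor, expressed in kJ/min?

Extent of reaction ξ = 0.468 × 36.3 = 16.988 mol/s
Reaction term: ξ·ΔH°_rxn = 16.988 × -41.0 = -696.52 kJ/s
Sensible, feed 96.7→25 °C: -145.75 kJ/s
Outlet flows (mol/s): A 19.312, B 16.988
Sensible, products 25→158 °C: 276.69 kJ/s
Q = ΔH = -565.59 kJ/s = -565.59 kW
Heat removed = 33935 kJ/min

Q_out = 33900 kJ/min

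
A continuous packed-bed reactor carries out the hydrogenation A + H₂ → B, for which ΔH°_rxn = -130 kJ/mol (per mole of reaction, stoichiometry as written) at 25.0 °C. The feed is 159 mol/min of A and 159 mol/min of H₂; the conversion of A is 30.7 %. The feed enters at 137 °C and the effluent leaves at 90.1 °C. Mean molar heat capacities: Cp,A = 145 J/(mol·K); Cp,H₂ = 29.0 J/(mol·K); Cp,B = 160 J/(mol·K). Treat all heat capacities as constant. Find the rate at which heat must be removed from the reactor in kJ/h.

Extent of reaction ξ = 0.307 × 159 = 48.813 mol/min
Reaction term: ξ·ΔH°_rxn = 48.813 × -130 = -6345.7 kJ/min
Sensible, feed 137→25 °C: -3098.6 kJ/min
Outlet flows (mol/min): A 110.19, H₂ 110.19, B 48.813
Sensible, products 25→90.1 °C: 1756.6 kJ/min
Q = ΔH = -7687.7 kJ/min = -128.13 kW
Heat removed = 461260 kJ/h

Q_out = 461000 kJ/h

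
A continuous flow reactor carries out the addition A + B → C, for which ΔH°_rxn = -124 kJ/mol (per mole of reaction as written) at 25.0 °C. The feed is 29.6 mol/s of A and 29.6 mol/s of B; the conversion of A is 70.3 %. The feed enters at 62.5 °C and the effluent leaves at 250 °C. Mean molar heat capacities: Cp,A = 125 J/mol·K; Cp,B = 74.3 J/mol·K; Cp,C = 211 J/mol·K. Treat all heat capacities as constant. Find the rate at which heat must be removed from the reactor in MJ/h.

Extent of reaction ξ = 0.703 × 29.6 = 20.809 mol/s
Reaction term: ξ·ΔH°_rxn = 20.809 × -124 = -2580.3 kJ/s
Sensible, feed 62.5→25 °C: -221.22 kJ/s
Outlet flows (mol/s): A 8.7912, B 8.7912, C 20.809
Sensible, products 25→250 °C: 1382.1 kJ/s
Q = ΔH = -1419.4 kJ/s = -1419.4 kW
Heat removed = 5109.8 MJ/h

Q_out = 5110 MJ/h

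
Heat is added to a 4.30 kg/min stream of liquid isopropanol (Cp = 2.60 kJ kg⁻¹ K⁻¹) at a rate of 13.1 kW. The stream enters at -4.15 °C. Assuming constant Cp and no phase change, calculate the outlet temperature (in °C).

T_out = 66.2 °C

Q = 13.1 kW = 786 kJ/min
ΔT = Q/(ṁ·Cp) = 786/(4.30×2.60) = 70.304 K
T_out = -4.15 + 70.304 = 66.154 °C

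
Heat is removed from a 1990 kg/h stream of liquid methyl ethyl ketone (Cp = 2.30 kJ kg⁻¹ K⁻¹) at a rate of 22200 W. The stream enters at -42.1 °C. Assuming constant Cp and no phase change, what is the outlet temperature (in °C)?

T_out = -59.6 °C

Q = 22200 W = 79920 kJ/h
ΔT = Q/(ṁ·Cp) = 79920/(1990×2.30) = 17.461 K
T_out = -42.1 − 17.461 = -59.561 °C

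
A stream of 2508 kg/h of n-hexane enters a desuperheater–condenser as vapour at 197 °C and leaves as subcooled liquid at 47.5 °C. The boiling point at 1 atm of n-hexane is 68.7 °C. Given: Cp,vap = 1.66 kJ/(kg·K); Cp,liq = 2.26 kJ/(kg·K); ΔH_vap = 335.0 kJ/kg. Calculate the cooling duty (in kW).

Q_c = 415 kW

vapour 197→68.7 °C: -212.98 kJ/kg
condensation at 68.7 °C: -335 kJ/kg
liquid 68.7→47.5 °C: -47.912 kJ/kg
Δh = -212.98 + -335 + -47.912 = -595.89 kJ/kg
Q = ṁ·Δh = 2508 kg/h × -595.89 kJ/kg = -1.4945e+06 kJ/h
|Q| = 415.14 kW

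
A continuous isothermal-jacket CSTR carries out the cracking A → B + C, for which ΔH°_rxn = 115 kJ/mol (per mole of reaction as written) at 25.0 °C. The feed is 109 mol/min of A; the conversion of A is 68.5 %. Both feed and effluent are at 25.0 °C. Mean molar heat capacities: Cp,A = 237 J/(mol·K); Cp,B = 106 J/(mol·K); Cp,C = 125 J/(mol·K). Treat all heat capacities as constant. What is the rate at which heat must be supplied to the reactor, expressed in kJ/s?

Q_in = 143 kJ/s

Extent of reaction ξ = 0.685 × 109 = 74.665 mol/min
Reaction term: ξ·ΔH°_rxn = 74.665 × 115 = 8586.5 kJ/min
Q = ΔH = 8586.5 kJ/min = 143.11 kW
Heat supplied = 143.11 kJ/s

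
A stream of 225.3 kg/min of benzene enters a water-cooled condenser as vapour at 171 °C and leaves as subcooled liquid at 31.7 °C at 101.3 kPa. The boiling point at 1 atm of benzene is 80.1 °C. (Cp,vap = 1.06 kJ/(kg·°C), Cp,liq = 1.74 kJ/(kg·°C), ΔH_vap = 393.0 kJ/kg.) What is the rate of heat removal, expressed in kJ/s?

vapour 171→80.1 °C: -96.354 kJ/kg
condensation at 80.1 °C: -393 kJ/kg
liquid 80.1→31.7 °C: -84.216 kJ/kg
Δh = -96.354 + -393 + -84.216 = -573.57 kJ/kg
Q = ṁ·Δh = 225.3 kg/min × -573.57 kJ/kg = -129230 kJ/min
|Q| = 2153.8 kW

Q_c = 2150 kJ/s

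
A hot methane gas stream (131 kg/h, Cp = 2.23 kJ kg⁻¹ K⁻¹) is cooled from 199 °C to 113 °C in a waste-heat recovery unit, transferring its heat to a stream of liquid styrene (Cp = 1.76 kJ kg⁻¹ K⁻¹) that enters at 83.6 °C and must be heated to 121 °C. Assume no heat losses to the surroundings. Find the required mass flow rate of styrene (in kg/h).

Heat released by hot stream: Q = 131 × 2.23 × (199 − 113) = 25123 kJ/h
Energy balance on cold side (adiabatic exchanger): Q = ṁ_c·Cp_c·(T_c,out − T_c,in)
ṁ_c = 25123 / [1.76 × (121 − 83.6)] = 381.67 kg/h

ṁ_c = 382 kg/h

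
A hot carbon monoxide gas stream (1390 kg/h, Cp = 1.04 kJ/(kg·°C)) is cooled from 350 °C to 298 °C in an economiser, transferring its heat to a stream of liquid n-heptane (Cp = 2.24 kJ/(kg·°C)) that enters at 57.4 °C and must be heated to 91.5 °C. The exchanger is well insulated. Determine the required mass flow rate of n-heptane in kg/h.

ṁ_c = 984 kg/h

Heat released by hot stream: Q = 1390 × 1.04 × (350 − 298) = 75171 kJ/h
Energy balance on cold side (adiabatic exchanger): Q = ṁ_c·Cp_c·(T_c,out − T_c,in)
ṁ_c = 75171 / [2.24 × (91.5 − 57.4)] = 984.12 kg/h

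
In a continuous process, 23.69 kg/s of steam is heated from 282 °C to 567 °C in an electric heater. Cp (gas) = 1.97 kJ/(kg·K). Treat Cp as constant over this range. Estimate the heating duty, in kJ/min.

Q = 798000 kJ/min

Q = ṁ·Cp·ΔT = 23.69 × 1.97 × (567 − 282) = 13301 kJ/s
Heating duty = 798050 kJ/min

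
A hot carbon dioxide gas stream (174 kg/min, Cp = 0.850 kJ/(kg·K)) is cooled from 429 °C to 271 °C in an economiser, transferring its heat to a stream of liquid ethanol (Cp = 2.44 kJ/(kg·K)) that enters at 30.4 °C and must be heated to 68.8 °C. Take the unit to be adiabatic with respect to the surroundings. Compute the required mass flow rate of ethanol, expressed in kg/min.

Heat released by hot stream: Q = 174 × 0.850 × (429 − 271) = 23368 kJ/min
Energy balance on cold side (adiabatic exchanger): Q = ṁ_c·Cp_c·(T_c,out − T_c,in)
ṁ_c = 23368 / [2.44 × (68.8 − 30.4)] = 249.4 kg/min

ṁ_c = 249 kg/min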